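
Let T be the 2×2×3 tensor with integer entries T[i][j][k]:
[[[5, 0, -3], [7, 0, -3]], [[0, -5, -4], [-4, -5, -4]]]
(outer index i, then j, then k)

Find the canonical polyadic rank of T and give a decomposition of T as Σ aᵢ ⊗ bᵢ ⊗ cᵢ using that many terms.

rank(T) = 3

Lower bound: the mode-3 unfolding of T (rows indexed by k, columns by (i,j) = (0,0), (0,1), (1,0), (1,1)) is [[5, 7, 0, -4], [0, 0, -5, -5], [-3, -3, -4, -4]].
There the 3×3 minor on rows k ∈ {0, 1, 2}, columns (i,j) ∈ {(0,0), (0,1), (1,0)} is det [[5, 7, 0], [0, 0, -5], [-3, -3, -4]] = 30 ≠ 0, so this unfolding has rank ≥ 3; CP rank is at least every unfolding rank, so rank(T) ≥ 3. (Unfolding ranks only ever bound the CP rank from below — rank(T) can be strictly larger than all of them — so the matching upper bound has to come from an explicit 3-term decomposition.)
Upper bound: T is a sum of 3 rank-1 terms, T = [1, -2] ⊗ [1, 1] ⊗ [-1, 2, 1] + [1, -2] ⊗ [1, 2] ⊗ [2, 0, 0] + [2, 1] ⊗ [1, 1] ⊗ [2, -1, -2] (written with every a and b primitive with positive leading entry and the scale carried by c; CP decompositions are not unique, and this one is verified by expanding entrywise), so rank(T) ≤ 3.
These bounds meet, so rank(T) = 3.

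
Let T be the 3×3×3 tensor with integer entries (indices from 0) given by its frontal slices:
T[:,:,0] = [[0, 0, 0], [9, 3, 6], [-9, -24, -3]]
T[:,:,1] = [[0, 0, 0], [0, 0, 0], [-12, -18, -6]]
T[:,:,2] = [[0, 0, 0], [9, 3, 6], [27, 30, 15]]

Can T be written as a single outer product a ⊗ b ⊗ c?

The mode-1 unfolding of T (rows indexed by i, columns by (j,k) = (0,0), (0,1), (0,2), (1,0), (1,1), (1,2), (2,0), (2,1), (2,2)) is [[0, 0, 0, 0, 0, 0, 0, 0, 0], [9, 0, 9, 3, 0, 3, 6, 0, 6], [-9, -12, 27, -24, -18, 30, -3, -6, 15]].
There the 2×2 minor on rows i ∈ {1, 2}, columns (j,k) ∈ {(0,0), (0,1)} is det [[9, 0], [-9, -12]] = -108 ≠ 0, so this unfolding has rank ≥ 2; CP rank is at least every unfolding rank, so rank(T) ≥ 2.
In particular rank(T) ≥ 2 > 1, so T is not rank-1.

No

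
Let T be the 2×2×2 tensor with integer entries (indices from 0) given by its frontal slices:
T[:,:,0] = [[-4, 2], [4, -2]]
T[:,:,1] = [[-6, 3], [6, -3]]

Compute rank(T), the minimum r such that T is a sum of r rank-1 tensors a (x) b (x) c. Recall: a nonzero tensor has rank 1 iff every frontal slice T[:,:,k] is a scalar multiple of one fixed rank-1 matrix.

1

Lower bound: T ≠ 0 (e.g. T[0,0,0] = -4), so rank(T) ≥ 1.
Upper bound: if T = a (x) b (x) c then every fibre of T is a multiple of the corresponding factor, so read the factors off the fibres through the nonzero entry T[0,0,0] = -4.
The mode-1 fibre T[:,0,0] = [-4, 4] gives a = [1, -1] (primitive direction); the mode-2 fibre T[0,:,0] = [-4, 2] gives b = [2, -1]; then c[k] = T[0,0,k] / (a[0]·b[0]) = [-4, -6] / 2 = [-2, -3].
Expanding [1, -1] (x) [2, -1] (x) [-2, -3] reproduces all 8 entries of T, so T = [1, -1] (x) [2, -1] (x) [-2, -3] and rank(T) ≤ 1.
These bounds meet, so rank(T) = 1.
Check entry T[0,1,0] = 2: (1)·(-1)·(-2) = 2.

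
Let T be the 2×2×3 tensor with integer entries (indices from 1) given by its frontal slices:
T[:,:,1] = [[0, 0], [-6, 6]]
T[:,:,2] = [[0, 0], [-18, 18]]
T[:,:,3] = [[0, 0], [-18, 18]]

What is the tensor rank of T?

Lower bound: T ≠ 0 (e.g. T[2,1,1] = -6), so rank(T) ≥ 1.
Upper bound: if T = a ⊗ b ⊗ c then every fibre of T is a multiple of the corresponding factor, so read the factors off the fibres through the nonzero entry T[2,1,1] = -6.
The mode-1 fibre T[:,1,1] = [0, -6] gives a = [0, 1] (primitive direction); the mode-2 fibre T[2,:,1] = [-6, 6] gives b = [1, -1]; then c[k] = T[2,1,k] / (a[2]·b[1]) = [-6, -18, -18] / 1 = [-6, -18, -18].
Expanding [0, 1] ⊗ [1, -1] ⊗ [-6, -18, -18] reproduces all 12 entries of T, so T = [0, 1] ⊗ [1, -1] ⊗ [-6, -18, -18] and rank(T) ≤ 1.
These bounds meet, so rank(T) = 1.

1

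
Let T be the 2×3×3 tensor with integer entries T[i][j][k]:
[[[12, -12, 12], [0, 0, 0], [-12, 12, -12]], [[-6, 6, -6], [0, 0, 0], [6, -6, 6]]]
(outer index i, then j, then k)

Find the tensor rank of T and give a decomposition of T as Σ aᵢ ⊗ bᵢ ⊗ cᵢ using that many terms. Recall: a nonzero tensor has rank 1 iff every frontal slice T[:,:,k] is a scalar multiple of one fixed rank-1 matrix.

rank(T) = 1

Lower bound: T ≠ 0 (e.g. T[0,0,0] = 12), so rank(T) ≥ 1.
Upper bound: the mode-1 fibre T[:,0,0] = [12, -6] gives a = [2, -1] (primitive direction); the mode-2 fibre T[0,:,0] = [12, 0, -12] gives b = [1, 0, -1]; then c[k] = T[0,0,k] / (a[0]·b[0]) = [12, -12, 12] / 2 = [6, -6, 6].
Expanding [2, -1] ⊗ [1, 0, -1] ⊗ [6, -6, 6] reproduces all 18 entries of T, so T = [2, -1] ⊗ [1, 0, -1] ⊗ [6, -6, 6] and rank(T) ≤ 1.
These bounds meet, so rank(T) = 1.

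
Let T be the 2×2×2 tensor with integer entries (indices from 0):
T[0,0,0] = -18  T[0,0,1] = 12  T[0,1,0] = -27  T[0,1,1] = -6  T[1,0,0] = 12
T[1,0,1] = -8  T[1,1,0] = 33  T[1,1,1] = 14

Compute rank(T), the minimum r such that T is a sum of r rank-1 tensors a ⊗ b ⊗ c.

Lower bound: the mode-3 unfolding of T (rows indexed by k, columns by (i,j) = (0,0), (0,1), (1,0), (1,1)) is [[-18, -27, 12, 33], [12, -6, -8, 14]].
There the 2×2 minor on rows k ∈ {0, 1}, columns (i,j) ∈ {(0,0), (0,1)} is det [[-18, -27], [12, -6]] = 432 ≠ 0, so this unfolding has rank ≥ 2; CP rank is at least every unfolding rank, so rank(T) ≥ 2. (This is only a lower bound: in general the CP rank may exceed every unfolding rank, so we still need to exhibit 2 rank-1 terms summing to T.)
Upper bound — finding two terms. Write S_k = T[:,:,k] for the frontal slices: S₀ = [[-18, -27], [12, 33]], S₁ = [[12, -6], [-8, 14]].
If T = a₁ ⊗ b₁ ⊗ c₁ + a₂ ⊗ b₂ ⊗ c₂ then each S_k = c₁[k]·a₁b₁ᵀ + c₂[k]·a₂b₂ᵀ. S₀ and S₁ are linearly independent, so a₁b₁ᵀ and a₂b₂ᵀ must span the same plane of matrices: they are the rank-1 matrices of the form x·S₀ + y·S₁.
det(x·S₀ + y·S₁) is −270·x² + 120·y² = (-30)·(3·x − 2·y)(3·x + 2·y), vanishing at (x:y) = (2:3) and (2:-3).
M₁ = 2·S₀ + 3·S₁ = [[0, -72], [0, 108]] = (-36)·[2, -3][0, 1]ᵀ and M₂ = 2·S₀ − 3·S₁ = [[-72, -36], [48, 24]] = (-12)·[3, -2][2, 1]ᵀ, so take a₁ = [2, -3], b₁ = [0, 1], a₂ = [3, -2], b₂ = [2, 1].
Each slice is an integer combination of E₁ = a₁b₁ᵀ and E₂ = a₂b₂ᵀ: S₀ = −9·E₁ − 3·E₂, S₁ = −6·E₁ + 2·E₂; reading off coefficients, c₁ = [-9, -6] and c₂ = [-3, 2].
Hence T = [2, -3] ⊗ [0, 1] ⊗ [-9, -6] + [3, -2] ⊗ [2, 1] ⊗ [-3, 2], so rank(T) ≤ 2.
These bounds meet, so rank(T) = 2.

2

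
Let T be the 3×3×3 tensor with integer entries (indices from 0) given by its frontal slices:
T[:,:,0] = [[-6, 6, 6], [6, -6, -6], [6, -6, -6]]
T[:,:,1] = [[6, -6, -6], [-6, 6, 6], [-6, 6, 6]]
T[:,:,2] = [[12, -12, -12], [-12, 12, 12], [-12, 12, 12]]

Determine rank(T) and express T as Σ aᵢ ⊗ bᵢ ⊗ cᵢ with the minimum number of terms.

rank(T) = 1

Lower bound: T ≠ 0 (e.g. T[0,0,0] = -6), so rank(T) ≥ 1.
Upper bound: the mode-1 fibre T[:,0,0] = [-6, 6, 6] gives a = [1, -1, -1] (primitive direction); the mode-2 fibre T[0,:,0] = [-6, 6, 6] gives b = [1, -1, -1]; then c[k] = T[0,0,k] / (a[0]·b[0]) = [-6, 6, 12] / 1 = [-6, 6, 12].
Expanding [1, -1, -1] ⊗ [1, -1, -1] ⊗ [-6, 6, 12] reproduces all 27 entries of T, so T = [1, -1, -1] ⊗ [1, -1, -1] ⊗ [-6, 6, 12] and rank(T) ≤ 1.
These bounds meet, so rank(T) = 1.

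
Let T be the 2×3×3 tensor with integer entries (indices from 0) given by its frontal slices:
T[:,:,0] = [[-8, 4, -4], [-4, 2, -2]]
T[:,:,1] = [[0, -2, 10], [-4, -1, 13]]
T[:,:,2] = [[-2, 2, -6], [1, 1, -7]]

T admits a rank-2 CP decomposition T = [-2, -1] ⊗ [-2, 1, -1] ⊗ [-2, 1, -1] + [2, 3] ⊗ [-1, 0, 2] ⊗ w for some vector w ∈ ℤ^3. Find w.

w = [0, 2, -1]

Subtract the known terms from T to get the rank-1 residual R = [2, 3] ⊗ [-1, 0, 2] ⊗ w, so R[i,j,k] = a[i]·b[j]·w[k]. Pick indices with nonzero a[0]·b[0] = (2)·(-1) = -2. Only the fibre through (0,0,·) is needed: R[0,0,:] = T[0,0,:] − Σₗ aₗ[0]bₗ[0]cₗ = [-8, 0, -2] − (-2)·(-2)·[-2, 1, -1] = [0, -4, 2]. Then w[k] = R[0,0,k] / -2 for each k, giving w = [0, -4, 2] / -2 = [0, 2, -1].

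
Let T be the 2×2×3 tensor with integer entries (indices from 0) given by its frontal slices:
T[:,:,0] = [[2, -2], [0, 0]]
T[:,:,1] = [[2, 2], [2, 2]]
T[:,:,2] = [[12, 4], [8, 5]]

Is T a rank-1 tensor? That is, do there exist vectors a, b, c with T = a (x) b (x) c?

No

The mode-3 unfolding of T (rows indexed by k, columns by (i,j) = (0,0), (0,1), (1,0), (1,1)) is [[2, -2, 0, 0], [2, 2, 2, 2], [12, 4, 8, 5]].
There the 3×3 minor on rows k ∈ {0, 1, 2}, columns (i,j) ∈ {(0,0), (0,1), (1,1)} is det [[2, -2, 0], [2, 2, 2], [12, 4, 5]] = -24 ≠ 0, so this unfolding has rank ≥ 3; CP rank is at least every unfolding rank, so rank(T) ≥ 3.
In particular rank(T) ≥ 3 > 1, so T is not rank-1.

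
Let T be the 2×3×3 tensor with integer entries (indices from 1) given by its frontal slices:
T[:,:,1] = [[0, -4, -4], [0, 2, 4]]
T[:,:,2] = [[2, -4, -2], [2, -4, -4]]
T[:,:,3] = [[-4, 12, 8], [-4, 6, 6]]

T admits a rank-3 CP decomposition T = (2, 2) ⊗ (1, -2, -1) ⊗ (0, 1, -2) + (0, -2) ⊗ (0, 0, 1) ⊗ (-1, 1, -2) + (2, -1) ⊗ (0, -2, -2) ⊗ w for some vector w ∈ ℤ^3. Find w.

Subtract the known terms from T to get the rank-1 residual R = (2, -1) ⊗ (0, -2, -2) ⊗ w, so R[i,j,k] = a[i]·b[j]·w[k]. Pick indices with nonzero a[1]·b[2] = (2)·(-2) = -4. Only the fibre through (1,2,·) is needed: R[1,2,:] = T[1,2,:] − Σₗ aₗ[1]bₗ[2]cₗ = [-4, -4, 12] − (2)·(-2)·(0, 1, -2) − (0)·(0)·(-1, 1, -2) = [-4, 0, 4]. Then w[k] = R[1,2,k] / -4 for each k, giving w = [-4, 0, 4] / -4 = (1, 0, -1).

w = (1, 0, -1)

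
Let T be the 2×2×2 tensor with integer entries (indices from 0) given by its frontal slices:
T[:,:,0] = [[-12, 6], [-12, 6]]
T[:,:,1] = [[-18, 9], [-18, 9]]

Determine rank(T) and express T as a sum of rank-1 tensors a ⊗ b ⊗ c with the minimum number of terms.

rank(T) = 1

Lower bound: T ≠ 0 (e.g. T[0,0,0] = -12), so rank(T) ≥ 1.
Upper bound: the mode-1 fibre T[:,0,0] = [-12, -12] gives a = (1, 1) (primitive direction); the mode-2 fibre T[0,:,0] = [-12, 6] gives b = (2, -1); then c[k] = T[0,0,k] / (a[0]·b[0]) = [-12, -18] / 2 = (-6, -9).
Expanding (1, 1) ⊗ (2, -1) ⊗ (-6, -9) reproduces all 8 entries of T, so T = (1, 1) ⊗ (2, -1) ⊗ (-6, -9) and rank(T) ≤ 1.
These bounds meet, so rank(T) = 1.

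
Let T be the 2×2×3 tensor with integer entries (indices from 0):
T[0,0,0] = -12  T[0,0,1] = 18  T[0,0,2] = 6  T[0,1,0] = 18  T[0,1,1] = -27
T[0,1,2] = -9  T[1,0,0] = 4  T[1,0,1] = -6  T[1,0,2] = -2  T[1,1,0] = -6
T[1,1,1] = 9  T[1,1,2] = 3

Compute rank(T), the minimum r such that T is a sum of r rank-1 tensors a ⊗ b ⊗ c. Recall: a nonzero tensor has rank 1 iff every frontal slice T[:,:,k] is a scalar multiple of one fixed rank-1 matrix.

Lower bound: T ≠ 0 (e.g. T[0,0,0] = -12), so rank(T) ≥ 1.
Upper bound: the mode-1 fibre T[:,0,0] = [-12, 4] gives a = (3, -1) (primitive direction); the mode-2 fibre T[0,:,0] = [-12, 18] gives b = (2, -3); then c[k] = T[0,0,k] / (a[0]·b[0]) = [-12, 18, 6] / 6 = (-2, 3, 1).
Expanding (3, -1) ⊗ (2, -3) ⊗ (-2, 3, 1) reproduces all 12 entries of T, so T = (3, -1) ⊗ (2, -3) ⊗ (-2, 3, 1) and rank(T) ≤ 1.
These bounds meet, so rank(T) = 1.

1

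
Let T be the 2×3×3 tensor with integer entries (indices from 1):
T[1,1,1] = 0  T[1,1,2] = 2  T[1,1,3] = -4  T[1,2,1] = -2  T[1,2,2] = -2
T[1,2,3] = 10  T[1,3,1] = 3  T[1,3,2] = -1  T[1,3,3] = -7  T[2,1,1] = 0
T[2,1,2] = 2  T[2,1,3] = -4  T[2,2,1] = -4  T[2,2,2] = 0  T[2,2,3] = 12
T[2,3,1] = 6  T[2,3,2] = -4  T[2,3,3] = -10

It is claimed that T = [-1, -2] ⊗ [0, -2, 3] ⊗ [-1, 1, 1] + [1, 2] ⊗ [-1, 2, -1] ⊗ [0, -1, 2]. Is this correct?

Reconstruct entry (1,1,2) from the claimed factors: Σₗ aₗ[1]bₗ[1]cₗ[2] = (-1)·(0)·(1) + (1)·(-1)·(-1) = 1, but T[1,1,2] = 2. The claim is false.

No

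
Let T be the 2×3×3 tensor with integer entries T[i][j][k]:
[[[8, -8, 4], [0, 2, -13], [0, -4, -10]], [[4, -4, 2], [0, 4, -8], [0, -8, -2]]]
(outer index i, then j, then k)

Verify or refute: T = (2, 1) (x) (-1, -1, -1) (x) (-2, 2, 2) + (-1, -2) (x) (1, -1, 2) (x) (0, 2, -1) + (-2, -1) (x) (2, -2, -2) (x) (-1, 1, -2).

No

Reconstruct entry (0,0,1) from the claimed factors: Σₗ aₗ[0]bₗ[0]cₗ[1] = (2)·(-1)·(2) + (-1)·(1)·(2) + (-2)·(2)·(1) = -10, but T[0,0,1] = -8. The claim is false.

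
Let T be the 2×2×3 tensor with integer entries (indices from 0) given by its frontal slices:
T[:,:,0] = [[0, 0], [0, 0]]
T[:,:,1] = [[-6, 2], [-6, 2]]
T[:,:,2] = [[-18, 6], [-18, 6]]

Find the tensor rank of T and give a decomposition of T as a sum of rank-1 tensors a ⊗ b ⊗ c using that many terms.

rank(T) = 1

Lower bound: T ≠ 0 (e.g. T[0,0,1] = -6), so rank(T) ≥ 1.
Upper bound: if T = a ⊗ b ⊗ c then every fibre of T is a multiple of the corresponding factor, so read the factors off the fibres through the nonzero entry T[0,0,1] = -6.
The mode-1 fibre T[:,0,1] = [-6, -6] gives a = [1, 1] (primitive direction); the mode-2 fibre T[0,:,1] = [-6, 2] gives b = [3, -1]; then c[k] = T[0,0,k] / (a[0]·b[0]) = [0, -6, -18] / 3 = [0, -2, -6].
Expanding [1, 1] ⊗ [3, -1] ⊗ [0, -2, -6] reproduces all 12 entries of T, so T = [1, 1] ⊗ [3, -1] ⊗ [0, -2, -6] and rank(T) ≤ 1.
These bounds meet, so rank(T) = 1.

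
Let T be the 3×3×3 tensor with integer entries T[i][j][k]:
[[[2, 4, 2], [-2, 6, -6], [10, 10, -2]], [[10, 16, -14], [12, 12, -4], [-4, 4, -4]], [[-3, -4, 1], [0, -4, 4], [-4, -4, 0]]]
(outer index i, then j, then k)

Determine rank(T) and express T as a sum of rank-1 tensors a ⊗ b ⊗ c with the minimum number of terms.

rank(T) = 3

Lower bound: the mode-3 unfolding of T (rows indexed by k, columns by (i,j) = (0,0), (0,1), (0,2), (1,0), (1,1), (1,2), (2,0), (2,1), (2,2)) is [[2, -2, 10, 10, 12, -4, -3, 0, -4], [4, 6, 10, 16, 12, 4, -4, -4, -4], [2, -6, -2, -14, -4, -4, 1, 4, 0]].
There the 3×3 minor on rows k ∈ {0, 1, 2}, columns (i,j) ∈ {(0,0), (0,1), (0,2)} is det [[2, -2, 10], [4, 6, 10], [2, -6, -2]] = -320 ≠ 0, so this unfolding has rank ≥ 3; CP rank is at least every unfolding rank, so rank(T) ≥ 3. (Unfolding ranks only ever bound the CP rank from below — rank(T) can be strictly larger than all of them — so the matching upper bound has to come from an explicit 3-term decomposition.)
Upper bound: T is a sum of 3 rank-1 terms, T = [1, -2, 0] ⊗ [2, 1, -1] ⊗ [-2, -2, 2] + [2, -2, -1] ⊗ [1, -2, 2] ⊗ [1, 0, 1] + [2, 2, -1] ⊗ [1, 1, 1] ⊗ [2, 4, -2] (written with every a and b primitive with positive leading entry and the scale carried by c; CP decompositions are not unique, and this one is verified by expanding entrywise), so rank(T) ≤ 3.
These bounds meet, so rank(T) = 3.
Check entry T[2,0,2] = 1: (0)·(2)·(2) + (-1)·(1)·(1) + (-1)·(1)·(-2) = 1.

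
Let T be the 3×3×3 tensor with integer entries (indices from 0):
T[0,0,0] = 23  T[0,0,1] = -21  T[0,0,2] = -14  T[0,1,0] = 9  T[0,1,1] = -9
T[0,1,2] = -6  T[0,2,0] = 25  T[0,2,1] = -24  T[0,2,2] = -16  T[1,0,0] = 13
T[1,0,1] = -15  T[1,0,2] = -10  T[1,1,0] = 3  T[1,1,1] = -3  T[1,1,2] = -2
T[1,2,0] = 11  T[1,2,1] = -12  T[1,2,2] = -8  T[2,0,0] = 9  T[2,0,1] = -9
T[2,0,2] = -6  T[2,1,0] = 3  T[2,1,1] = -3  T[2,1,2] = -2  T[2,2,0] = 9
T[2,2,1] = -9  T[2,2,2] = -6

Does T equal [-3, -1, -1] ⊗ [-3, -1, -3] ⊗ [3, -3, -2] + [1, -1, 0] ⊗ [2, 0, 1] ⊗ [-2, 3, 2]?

Yes

Reconstruct entrywise from the claimed factors. For example, T[0,0,0] = 23 and Σₗ aₗ[0]bₗ[0]cₗ[0] = (-3)·(-3)·(3) + (1)·(2)·(-2) = 23; checking all 27 entries, every one matches. The claim holds.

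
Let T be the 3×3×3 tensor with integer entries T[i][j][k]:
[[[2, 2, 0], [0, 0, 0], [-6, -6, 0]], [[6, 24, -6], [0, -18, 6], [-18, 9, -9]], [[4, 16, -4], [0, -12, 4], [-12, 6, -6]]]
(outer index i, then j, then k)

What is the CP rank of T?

2

Lower bound: the mode-2 unfolding of T (rows indexed by j, columns by (i,k) = (0,0), (0,1), (0,2), (1,0), (1,1), (1,2), (2,0), (2,1), (2,2)) is [[2, 2, 0, 6, 24, -6, 4, 16, -4], [0, 0, 0, 0, -18, 6, 0, -12, 4], [-6, -6, 0, -18, 9, -9, -12, 6, -6]].
There the 2×2 minor on rows j ∈ {0, 1}, columns (i,k) ∈ {(0,0), (1,1)} is det [[2, 24], [0, -18]] = -36 ≠ 0, so this unfolding has rank ≥ 2; CP rank is at least every unfolding rank, so rank(T) ≥ 2. (Unfolding ranks only ever bound the CP rank from below — rank(T) can be strictly larger than all of them — so the matching upper bound has to come from an explicit 2-term decomposition.)
Upper bound — finding two terms. Write S_k = T[:,:,k] for the frontal slices: S₀ = [[2, 0, -6], [6, 0, -18], [4, 0, -12]], S₁ = [[2, 0, -6], [24, -18, 9], [16, -12, 6]], S₂ = [[0, 0, 0], [-6, 6, -9], [-4, 4, -6]].
If T = a₁ ⊗ b₁ ⊗ c₁ + a₂ ⊗ b₂ ⊗ c₂ then each S_k = c₁[k]·a₁b₁ᵀ + c₂[k]·a₂b₂ᵀ. S₀ and S₁ are linearly independent, so a₁b₁ᵀ and a₂b₂ᵀ must span the same plane of matrices: they are the rank-1 matrices of the form x·S₀ + y·S₁.
The 2×2 minor of x·S₀ + y·S₁ on rows {0,1}, columns {0,1} is −36·xy − 36·y² = (-36)·(y)(x + y), vanishing at (x:y) = (1:0) and (1:-1).
M₁ = S₀ = [[2, 0, -6], [6, 0, -18], [4, 0, -12]] = 2·[1, 3, 2][1, 0, -3]ᵀ and M₂ = S₀ − S₁ = [[0, 0, 0], [-18, 18, -27], [-12, 12, -18]] = (-3)·[0, 3, 2][2, -2, 3]ᵀ, so take a₁ = [1, 3, 2], b₁ = [1, 0, -3], a₂ = [0, 3, 2], b₂ = [2, -2, 3].
Each slice is an integer combination of E₁ = a₁b₁ᵀ and E₂ = a₂b₂ᵀ: S₀ = 2·E₁, S₁ = 2·E₁ + 3·E₂, S₂ = −E₂; reading off coefficients, c₁ = [2, 2, 0] and c₂ = [0, 3, -1].
Hence T = [1, 3, 2] ⊗ [1, 0, -3] ⊗ [2, 2, 0] + [0, 3, 2] ⊗ [2, -2, 3] ⊗ [0, 3, -1], so rank(T) ≤ 2.
These bounds meet, so rank(T) = 2.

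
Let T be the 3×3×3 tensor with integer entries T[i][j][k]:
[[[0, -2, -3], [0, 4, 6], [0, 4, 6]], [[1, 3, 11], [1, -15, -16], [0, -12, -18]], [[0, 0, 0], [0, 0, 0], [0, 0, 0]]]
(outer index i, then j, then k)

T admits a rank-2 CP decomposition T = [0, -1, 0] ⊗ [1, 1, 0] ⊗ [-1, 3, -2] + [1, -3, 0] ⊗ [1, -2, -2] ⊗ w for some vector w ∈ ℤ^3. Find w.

w = [0, -2, -3]

Subtract the known terms from T to get the rank-1 residual R = [1, -3, 0] ⊗ [1, -2, -2] ⊗ w, so R[i,j,k] = a[i]·b[j]·w[k]. Pick indices with nonzero a[0]·b[0] = (1)·(1) = 1. Only the fibre through (0,0,·) is needed: R[0,0,:] = T[0,0,:] − Σₗ aₗ[0]bₗ[0]cₗ = [0, -2, -3] − (0)·(1)·[-1, 3, -2] = [0, -2, -3]. Then w[k] = R[0,0,k] / 1 for each k, giving w = [0, -2, -3] / 1 = [0, -2, -3].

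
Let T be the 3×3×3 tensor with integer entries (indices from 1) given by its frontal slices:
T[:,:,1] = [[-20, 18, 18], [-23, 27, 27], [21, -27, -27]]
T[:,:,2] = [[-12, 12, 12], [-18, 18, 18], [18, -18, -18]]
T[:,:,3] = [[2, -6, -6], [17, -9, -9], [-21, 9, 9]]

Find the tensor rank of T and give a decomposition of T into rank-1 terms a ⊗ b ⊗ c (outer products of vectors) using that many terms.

rank(T) = 2

Lower bound: the mode-2 unfolding of T (rows indexed by j, columns by (i,k) = (1,1), (1,2), (1,3), (2,1), (2,2), (2,3), (3,1), (3,2), (3,3)) is [[-20, -12, 2, -23, -18, 17, 21, 18, -21], [18, 12, -6, 27, 18, -9, -27, -18, 9], [18, 12, -6, 27, 18, -9, -27, -18, 9]].
There the 2×2 minor on rows j ∈ {1, 2}, columns (i,k) ∈ {(1,1), (1,2)} is det [[-20, -12], [18, 12]] = -24 ≠ 0, so this unfolding has rank ≥ 2; CP rank is at least every unfolding rank, so rank(T) ≥ 2. (Flattening ranks never certify an upper bound on CP rank; for that we must actually write T with 2 rank-1 terms.)
Upper bound — finding two terms. Write S_k = T[:,:,k] for the frontal slices: S₁ = [[-20, 18, 18], [-23, 27, 27], [21, -27, -27]], S₂ = [[-12, 12, 12], [-18, 18, 18], [18, -18, -18]], S₃ = [[2, -6, -6], [17, -9, -9], [-21, 9, 9]].
If T = a₁ ⊗ b₁ ⊗ c₁ + a₂ ⊗ b₂ ⊗ c₂ then each S_k = c₁[k]·a₁b₁ᵀ + c₂[k]·a₂b₂ᵀ. S₁ and S₂ are linearly independent, so a₁b₁ᵀ and a₂b₂ᵀ must span the same plane of matrices: they are the rank-1 matrices of the form x·S₁ + y·S₂.
The 2×2 minor of x·S₁ + y·S₂ on rows {1,2}, columns {1,2} is −126·x² − 84·xy = (-42)·(3·x + 2·y)(x), vanishing at (x:y) = (2:-3) and (0:1).
M₁ = 2·S₁ − 3·S₂ = [[-4, 0, 0], [8, 0, 0], [-12, 0, 0]] = (-4)·(1, -2, 3)(1, 0, 0)ᵀ and M₂ = S₂ = [[-12, 12, 12], [-18, 18, 18], [18, -18, -18]] = (-6)·(2, 3, -3)(1, -1, -1)ᵀ, so take a₁ = (1, -2, 3), b₁ = (1, 0, 0), a₂ = (2, 3, -3), b₂ = (1, -1, -1).
Each slice is an integer combination of E₁ = a₁b₁ᵀ and E₂ = a₂b₂ᵀ: S₁ = −2·E₁ − 9·E₂, S₂ = −6·E₂, S₃ = −4·E₁ + 3·E₂; reading off coefficients, c₁ = (-2, 0, -4) and c₂ = (-9, -6, 3).
Hence T = (1, -2, 3) ⊗ (1, 0, 0) ⊗ (-2, 0, -4) + (2, 3, -3) ⊗ (1, -1, -1) ⊗ (-9, -6, 3), so rank(T) ≤ 2.
These bounds meet, so rank(T) = 2.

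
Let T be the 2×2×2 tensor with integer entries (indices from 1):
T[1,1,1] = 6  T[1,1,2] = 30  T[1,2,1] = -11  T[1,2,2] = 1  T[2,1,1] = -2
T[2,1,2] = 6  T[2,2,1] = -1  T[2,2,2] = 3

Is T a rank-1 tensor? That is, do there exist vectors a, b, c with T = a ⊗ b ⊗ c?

The mode-3 unfolding of T (rows indexed by k, columns by (i,j) = (1,1), (1,2), (2,1), (2,2)) is [[6, -11, -2, -1], [30, 1, 6, 3]].
There the 2×2 minor on rows k ∈ {1, 2}, columns (i,j) ∈ {(1,1), (1,2)} is det [[6, -11], [30, 1]] = 336 ≠ 0, so this unfolding has rank ≥ 2; CP rank is at least every unfolding rank, so rank(T) ≥ 2.
In particular rank(T) ≥ 2 > 1, so T is not rank-1.

No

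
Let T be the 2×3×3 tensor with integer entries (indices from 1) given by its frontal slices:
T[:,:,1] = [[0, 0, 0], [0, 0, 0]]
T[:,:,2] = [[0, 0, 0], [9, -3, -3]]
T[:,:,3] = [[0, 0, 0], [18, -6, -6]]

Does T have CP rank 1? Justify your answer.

If T = a ⊗ b ⊗ c then every fibre of T is a multiple of the corresponding factor, so read the factors off the fibres through the nonzero entry T[2,1,2] = 9.
The mode-1 fibre T[:,1,2] = [0, 9] gives a = [0, 1] (primitive direction); the mode-2 fibre T[2,:,2] = [9, -3, -3] gives b = [3, -1, -1]; then c[k] = T[2,1,k] / (a[2]·b[1]) = [0, 9, 18] / 3 = [0, 3, 6].
Expanding [0, 1] ⊗ [3, -1, -1] ⊗ [0, 3, 6] reproduces all 18 entries of T, so T = [0, 1] ⊗ [3, -1, -1] ⊗ [0, 3, 6] and rank(T) ≤ 1.
Equivalently every frontal slice T[:,:,k] is c[k] times the rank-1 matrix [0, 1] ⊗ [3, -1, -1]. So T has rank 1 (it is nonzero).

Yes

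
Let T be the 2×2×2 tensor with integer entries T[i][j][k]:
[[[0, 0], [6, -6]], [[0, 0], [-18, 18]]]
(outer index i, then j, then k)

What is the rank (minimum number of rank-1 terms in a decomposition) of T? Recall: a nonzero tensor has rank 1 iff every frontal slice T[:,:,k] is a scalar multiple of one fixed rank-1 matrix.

Lower bound: T ≠ 0 (e.g. T[0,1,0] = 6), so rank(T) ≥ 1.
Upper bound: the mode-1 fibre T[:,1,0] = [6, -18] gives a = [1, -3] (primitive direction); the mode-2 fibre T[0,:,0] = [0, 6] gives b = [0, 1]; then c[k] = T[0,1,k] / (a[0]·b[1]) = [6, -6] / 1 = [6, -6].
Expanding [1, -3] ⊗ [0, 1] ⊗ [6, -6] reproduces all 8 entries of T, so T = [1, -3] ⊗ [0, 1] ⊗ [6, -6] and rank(T) ≤ 1.
These bounds meet, so rank(T) = 1.

1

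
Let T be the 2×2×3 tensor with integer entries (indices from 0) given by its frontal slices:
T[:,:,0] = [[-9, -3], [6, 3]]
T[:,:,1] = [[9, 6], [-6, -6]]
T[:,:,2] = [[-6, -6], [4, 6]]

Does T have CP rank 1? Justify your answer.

No

The mode-2 unfolding of T (rows indexed by j, columns by (i,k) = (0,0), (0,1), (0,2), (1,0), (1,1), (1,2)) is [[-9, 9, -6, 6, -6, 4], [-3, 6, -6, 3, -6, 6]].
There the 2×2 minor on rows j ∈ {0, 1}, columns (i,k) ∈ {(0,0), (0,1)} is det [[-9, 9], [-3, 6]] = -27 ≠ 0, so this unfolding has rank ≥ 2; CP rank is at least every unfolding rank, so rank(T) ≥ 2.
In particular rank(T) ≥ 2 > 1, so T is not rank-1.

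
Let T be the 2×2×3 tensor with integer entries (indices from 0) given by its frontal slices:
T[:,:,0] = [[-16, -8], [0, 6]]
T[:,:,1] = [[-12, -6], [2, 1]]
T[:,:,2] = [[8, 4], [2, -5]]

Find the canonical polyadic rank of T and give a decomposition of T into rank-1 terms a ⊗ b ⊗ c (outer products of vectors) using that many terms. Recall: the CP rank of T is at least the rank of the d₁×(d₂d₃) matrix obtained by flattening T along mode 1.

rank(T) = 3

Lower bound: the mode-3 unfolding of T (rows indexed by k, columns by (i,j) = (0,0), (0,1), (1,0), (1,1)) is [[-16, -8, 0, 6], [-12, -6, 2, 1], [8, 4, 2, -5]].
There the 3×3 minor on rows k ∈ {0, 1, 2}, columns (i,j) ∈ {(0,0), (1,0), (1,1)} is det [[-16, 0, 6], [-12, 2, 1], [8, 2, -5]] = -48 ≠ 0, so this unfolding has rank ≥ 3; CP rank is at least every unfolding rank, so rank(T) ≥ 3. (This is only a lower bound: in general the CP rank may exceed every unfolding rank, so we still need to exhibit 3 rank-1 terms summing to T.)
Upper bound: T is a sum of 3 rank-1 terms, T = [0, 1] ⊗ [1, -1] ⊗ [-4, 0, 4] + [1, 0] ⊗ [2, 1] ⊗ [-4, -4, 2] + [2, -1] ⊗ [2, 1] ⊗ [-2, -1, 1] (written with every a and b primitive with positive leading entry and the scale carried by c; CP decompositions are not unique, and this one is verified by expanding entrywise), so rank(T) ≤ 3.
These bounds meet, so rank(T) = 3.
Check entry T[1,1,1] = 1: (1)·(-1)·(0) + (0)·(1)·(-4) + (-1)·(1)·(-1) = 1.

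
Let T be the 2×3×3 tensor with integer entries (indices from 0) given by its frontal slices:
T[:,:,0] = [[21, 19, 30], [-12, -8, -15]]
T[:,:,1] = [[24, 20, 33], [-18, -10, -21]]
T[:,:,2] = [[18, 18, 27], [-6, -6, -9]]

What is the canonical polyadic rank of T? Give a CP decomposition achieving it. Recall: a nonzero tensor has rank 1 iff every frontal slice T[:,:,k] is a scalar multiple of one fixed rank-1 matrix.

Lower bound: the mode-3 unfolding of T (rows indexed by k, columns by (i,j) = (0,0), (0,1), (0,2), (1,0), (1,1), (1,2)) is [[21, 19, 30, -12, -8, -15], [24, 20, 33, -18, -10, -21], [18, 18, 27, -6, -6, -9]].
There the 2×2 minor on rows k ∈ {0, 1}, columns (i,j) ∈ {(0,0), (0,1)} is det [[21, 19], [24, 20]] = -36 ≠ 0, so this unfolding has rank ≥ 2; CP rank is at least every unfolding rank, so rank(T) ≥ 2. (Unfolding ranks only ever bound the CP rank from below — rank(T) can be strictly larger than all of them — so the matching upper bound has to come from an explicit 2-term decomposition.)
Upper bound — finding two terms. Write S_k = T[:,:,k] for the frontal slices: S₀ = [[21, 19, 30], [-12, -8, -15]], S₁ = [[24, 20, 33], [-18, -10, -21]], S₂ = [[18, 18, 27], [-6, -6, -9]].
If T = a₁ (x) b₁ (x) c₁ + a₂ (x) b₂ (x) c₂ then each S_k = c₁[k]·a₁b₁ᵀ + c₂[k]·a₂b₂ᵀ. S₀ and S₁ are linearly independent, so a₁b₁ᵀ and a₂b₂ᵀ must span the same plane of matrices: they are the rank-1 matrices of the form x·S₀ + y·S₁.
The 2×2 minor of x·S₀ + y·S₁ on rows {0,1}, columns {0,1} is 60·x² + 180·xy + 120·y² = 60·(x + 2·y)(x + y), vanishing at (x:y) = (2:-1) and (1:-1).
M₁ = 2·S₀ − S₁ = [[18, 18, 27], [-6, -6, -9]] = 3·[3, -1][2, 2, 3]ᵀ and M₂ = S₀ − S₁ = [[-3, -1, -3], [6, 2, 6]] = −[1, -2][3, 1, 3]ᵀ, so take a₁ = [3, -1], b₁ = [2, 2, 3], a₂ = [1, -2], b₂ = [3, 1, 3].
Each slice is an integer combination of E₁ = a₁b₁ᵀ and E₂ = a₂b₂ᵀ: S₀ = 3·E₁ + E₂, S₁ = 3·E₁ + 2·E₂, S₂ = 3·E₁; reading off coefficients, c₁ = [3, 3, 3] and c₂ = [1, 2, 0].
Hence T = [3, -1] (x) [2, 2, 3] (x) [3, 3, 3] + [1, -2] (x) [3, 1, 3] (x) [1, 2, 0], so rank(T) ≤ 2.
These bounds meet, so rank(T) = 2.

rank(T) = 2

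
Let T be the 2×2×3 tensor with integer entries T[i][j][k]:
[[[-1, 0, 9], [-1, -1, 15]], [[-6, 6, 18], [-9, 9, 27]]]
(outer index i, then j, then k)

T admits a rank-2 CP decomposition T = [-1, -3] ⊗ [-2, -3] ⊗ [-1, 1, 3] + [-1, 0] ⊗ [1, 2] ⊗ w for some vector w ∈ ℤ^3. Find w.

w = [-1, 2, -3]

Subtract the known terms from T to get the rank-1 residual R = [-1, 0] ⊗ [1, 2] ⊗ w, so R[i,j,k] = a[i]·b[j]·w[k]. Pick indices with nonzero a[0]·b[0] = (-1)·(1) = -1. Only the fibre through (0,0,·) is needed: R[0,0,:] = T[0,0,:] − Σₗ aₗ[0]bₗ[0]cₗ = [-1, 0, 9] − (-1)·(-2)·[-1, 1, 3] = [1, -2, 3]. Then w[k] = R[0,0,k] / -1 for each k, giving w = [1, -2, 3] / -1 = [-1, 2, -3].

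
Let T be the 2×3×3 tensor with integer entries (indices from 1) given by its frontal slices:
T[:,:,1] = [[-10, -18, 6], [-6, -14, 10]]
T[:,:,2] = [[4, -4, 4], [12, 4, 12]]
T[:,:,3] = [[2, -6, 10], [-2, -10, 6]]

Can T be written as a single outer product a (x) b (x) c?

The mode-3 unfolding of T (rows indexed by k, columns by (i,j) = (1,1), (1,2), (1,3), (2,1), (2,2), (2,3)) is [[-10, -18, 6, -6, -14, 10], [4, -4, 4, 12, 4, 12], [2, -6, 10, -2, -10, 6]].
There the 3×3 minor on rows k ∈ {1, 2, 3}, columns (i,j) ∈ {(1,1), (1,2), (1,3)} is det [[-10, -18, 6], [4, -4, 4], [2, -6, 10]] = 640 ≠ 0, so this unfolding has rank ≥ 3; CP rank is at least every unfolding rank, so rank(T) ≥ 3.
In particular rank(T) ≥ 3 > 1, so T is not rank-1.

No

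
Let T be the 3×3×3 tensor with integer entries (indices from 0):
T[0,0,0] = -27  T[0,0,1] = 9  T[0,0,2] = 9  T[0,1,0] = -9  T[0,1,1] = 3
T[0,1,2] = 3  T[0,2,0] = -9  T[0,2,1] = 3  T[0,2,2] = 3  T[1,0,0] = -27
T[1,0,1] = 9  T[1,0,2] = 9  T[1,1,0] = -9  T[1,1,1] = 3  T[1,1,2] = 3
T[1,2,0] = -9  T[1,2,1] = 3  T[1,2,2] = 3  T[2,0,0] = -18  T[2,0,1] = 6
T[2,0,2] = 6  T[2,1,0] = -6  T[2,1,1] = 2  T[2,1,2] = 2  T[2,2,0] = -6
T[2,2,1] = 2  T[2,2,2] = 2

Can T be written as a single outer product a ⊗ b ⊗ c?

If T = a ⊗ b ⊗ c then every fibre of T is a multiple of the corresponding factor, so read the factors off the fibres through the nonzero entry T[0,0,0] = -27.
The mode-1 fibre T[:,0,0] = [-27, -27, -18] gives a = (3, 3, 2) (primitive direction); the mode-2 fibre T[0,:,0] = [-27, -9, -9] gives b = (3, 1, 1); then c[k] = T[0,0,k] / (a[0]·b[0]) = [-27, 9, 9] / 9 = (-3, 1, 1).
Expanding (3, 3, 2) ⊗ (3, 1, 1) ⊗ (-3, 1, 1) reproduces all 27 entries of T, so T = (3, 3, 2) ⊗ (3, 1, 1) ⊗ (-3, 1, 1) and rank(T) ≤ 1.
Equivalently every frontal slice T[:,:,k] is c[k] times the rank-1 matrix (3, 3, 2) ⊗ (3, 1, 1). So T has rank 1 (it is nonzero).

Yes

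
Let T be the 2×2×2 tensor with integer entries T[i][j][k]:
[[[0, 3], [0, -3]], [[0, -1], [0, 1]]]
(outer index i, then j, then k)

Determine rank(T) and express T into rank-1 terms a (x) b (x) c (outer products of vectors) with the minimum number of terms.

Lower bound: T ≠ 0 (e.g. T[0,0,1] = 3), so rank(T) ≥ 1.
Upper bound: the mode-1 fibre T[:,0,1] = [3, -1] gives a = (3, -1) (primitive direction); the mode-2 fibre T[0,:,1] = [3, -3] gives b = (1, -1); then c[k] = T[0,0,k] / (a[0]·b[0]) = [0, 3] / 3 = (0, 1).
Expanding (3, -1) (x) (1, -1) (x) (0, 1) reproduces all 8 entries of T, so T = (3, -1) (x) (1, -1) (x) (0, 1) and rank(T) ≤ 1.
These bounds meet, so rank(T) = 1.

rank(T) = 1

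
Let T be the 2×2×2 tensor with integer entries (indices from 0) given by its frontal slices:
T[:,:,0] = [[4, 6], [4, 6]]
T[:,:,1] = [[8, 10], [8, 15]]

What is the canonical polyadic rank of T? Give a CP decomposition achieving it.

rank(T) = 2

Lower bound: in the mode-2 unfolding of T (rows indexed by j, columns by (i,k)) the 2×2 minor on rows j ∈ {0, 1}, columns (i,k) ∈ {(0,0), (0,1)} is det [[4, 8], [6, 10]] = -8 ≠ 0, so that unfolding has rank ≥ 2 and hence rank(T) ≥ 2 (CP rank is at least every unfolding rank, though it can be larger).
Upper bound: with S_k = T[:,:,k], the two rank-1 terms a₁b₁ᵀ, a₂b₂ᵀ are the rank-1 members of the pencil x·S₀ + y·S₁.
det(x·S₀ + y·S₁) is 20·xy + 40·y² = 20·(x + 2·y)(y), vanishing at (x:y) = (2:-1) and (1:0).
M₁ = 2·S₀ − S₁ = [[0, 2], [0, -3]] = [2, -3][0, 1]ᵀ and M₂ = S₀ = [[4, 6], [4, 6]] = 2·[1, 1][2, 3]ᵀ, so take a₁ = [2, -3], b₁ = [0, 1], a₂ = [1, 1], b₂ = [2, 3].
Each slice is an integer combination of E₁ = a₁b₁ᵀ and E₂ = a₂b₂ᵀ: S₀ = 2·E₂, S₁ = −E₁ + 4·E₂; reading off coefficients, c₁ = [0, -1] and c₂ = [2, 4].
Hence T = [2, -3] ⊗ [0, 1] ⊗ [0, -1] + [1, 1] ⊗ [2, 3] ⊗ [2, 4], so rank(T) ≤ 2.
These bounds meet, so rank(T) = 2.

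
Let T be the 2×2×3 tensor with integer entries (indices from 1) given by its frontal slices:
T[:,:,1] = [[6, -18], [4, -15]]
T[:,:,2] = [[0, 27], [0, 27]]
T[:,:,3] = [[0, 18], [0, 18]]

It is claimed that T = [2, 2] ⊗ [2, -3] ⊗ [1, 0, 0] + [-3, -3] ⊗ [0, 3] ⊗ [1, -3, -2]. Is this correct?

No

Reconstruct entry (1,1,1) from the claimed factors: Σₗ aₗ[1]bₗ[1]cₗ[1] = (2)·(2)·(1) + (-3)·(0)·(1) = 4, but T[1,1,1] = 6. The claim is false.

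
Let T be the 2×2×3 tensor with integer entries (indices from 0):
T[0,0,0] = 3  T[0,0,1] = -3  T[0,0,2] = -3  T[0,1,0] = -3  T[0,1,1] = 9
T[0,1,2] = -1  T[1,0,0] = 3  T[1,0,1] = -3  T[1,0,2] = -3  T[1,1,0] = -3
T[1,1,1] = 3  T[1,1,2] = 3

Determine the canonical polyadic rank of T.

Lower bound: the mode-1 unfolding of T (rows indexed by i, columns by (j,k) = (0,0), (0,1), (0,2), (1,0), (1,1), (1,2)) is [[3, -3, -3, -3, 9, -1], [3, -3, -3, -3, 3, 3]].
There the 2×2 minor on rows i ∈ {0, 1}, columns (j,k) ∈ {(0,0), (1,1)} is det [[3, 9], [3, 3]] = -18 ≠ 0, so this unfolding has rank ≥ 2; CP rank is at least every unfolding rank, so rank(T) ≥ 2. (Unfolding ranks only ever bound the CP rank from below — rank(T) can be strictly larger than all of them — so the matching upper bound has to come from an explicit 2-term decomposition.)
Upper bound — finding two terms. Write S_k = T[:,:,k] for the frontal slices: S₀ = [[3, -3], [3, -3]], S₁ = [[-3, 9], [-3, 3]], S₂ = [[-3, -1], [-3, 3]].
If T = a₁ (x) b₁ (x) c₁ + a₂ (x) b₂ (x) c₂ then each S_k = c₁[k]·a₁b₁ᵀ + c₂[k]·a₂b₂ᵀ. S₀ and S₁ are linearly independent, so a₁b₁ᵀ and a₂b₂ᵀ must span the same plane of matrices: they are the rank-1 matrices of the form x·S₀ + y·S₁.
det(x·S₀ + y·S₁) is −18·xy + 18·y² = (-18)·(x − y)(y), vanishing at (x:y) = (1:1) and (1:0).
M₁ = S₀ + S₁ = [[0, 6], [0, 0]] = 6·[1, 0][0, 1]ᵀ and M₂ = S₀ = [[3, -3], [3, -3]] = 3·[1, 1][1, -1]ᵀ, so take a₁ = [1, 0], b₁ = [0, 1], a₂ = [1, 1], b₂ = [1, -1].
Each slice is an integer combination of E₁ = a₁b₁ᵀ and E₂ = a₂b₂ᵀ: S₀ = 3·E₂, S₁ = 6·E₁ − 3·E₂, S₂ = −4·E₁ − 3·E₂; reading off coefficients, c₁ = [0, 6, -4] and c₂ = [3, -3, -3].
Hence T = [1, 0] (x) [0, 1] (x) [0, 6, -4] + [1, 1] (x) [1, -1] (x) [3, -3, -3], so rank(T) ≤ 2.
These bounds meet, so rank(T) = 2.

2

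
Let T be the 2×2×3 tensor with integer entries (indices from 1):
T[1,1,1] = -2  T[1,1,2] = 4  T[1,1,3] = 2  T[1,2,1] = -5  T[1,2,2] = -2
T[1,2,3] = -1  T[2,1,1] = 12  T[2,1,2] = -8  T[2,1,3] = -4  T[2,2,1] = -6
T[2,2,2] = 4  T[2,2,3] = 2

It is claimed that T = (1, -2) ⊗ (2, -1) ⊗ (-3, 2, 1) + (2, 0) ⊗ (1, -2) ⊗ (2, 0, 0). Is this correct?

Reconstruct entrywise from the claimed factors. For example, T[1,1,3] = 2 and Σₗ aₗ[1]bₗ[1]cₗ[3] = (1)·(2)·(1) + (2)·(1)·(0) = 2; checking all 12 entries, every one matches. The claim holds.

Yes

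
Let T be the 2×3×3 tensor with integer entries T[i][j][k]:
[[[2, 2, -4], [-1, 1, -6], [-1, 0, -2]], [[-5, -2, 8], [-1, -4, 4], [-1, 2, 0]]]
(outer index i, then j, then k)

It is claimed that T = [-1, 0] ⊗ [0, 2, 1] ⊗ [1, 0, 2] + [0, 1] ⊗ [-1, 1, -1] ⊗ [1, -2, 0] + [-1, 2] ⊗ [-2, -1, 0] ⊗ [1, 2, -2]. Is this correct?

No

Reconstruct entry (0,0,1) from the claimed factors: Σₗ aₗ[0]bₗ[0]cₗ[1] = (-1)·(0)·(0) + (0)·(-1)·(-2) + (-1)·(-2)·(2) = 4, but T[0,0,1] = 2. The claim is false.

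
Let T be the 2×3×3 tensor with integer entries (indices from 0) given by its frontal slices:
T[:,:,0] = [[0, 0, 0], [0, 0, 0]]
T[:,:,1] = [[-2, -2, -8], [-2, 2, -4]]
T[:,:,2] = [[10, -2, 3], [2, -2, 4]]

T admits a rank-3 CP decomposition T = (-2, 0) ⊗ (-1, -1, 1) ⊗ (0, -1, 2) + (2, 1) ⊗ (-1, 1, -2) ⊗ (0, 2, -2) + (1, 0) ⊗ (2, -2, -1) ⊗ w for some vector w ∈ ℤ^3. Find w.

w = (0, 2, 1)

Subtract the known terms from T to get the rank-1 residual R = (1, 0) ⊗ (2, -2, -1) ⊗ w, so R[i,j,k] = a[i]·b[j]·w[k]. Pick indices with nonzero a[0]·b[0] = (1)·(2) = 2. Only the fibre through (0,0,·) is needed: R[0,0,:] = T[0,0,:] − Σₗ aₗ[0]bₗ[0]cₗ = [0, -2, 10] − (-2)·(-1)·(0, -1, 2) − (2)·(-1)·(0, 2, -2) = [0, 4, 2]. Then w[k] = R[0,0,k] / 2 for each k, giving w = [0, 4, 2] / 2 = (0, 2, 1).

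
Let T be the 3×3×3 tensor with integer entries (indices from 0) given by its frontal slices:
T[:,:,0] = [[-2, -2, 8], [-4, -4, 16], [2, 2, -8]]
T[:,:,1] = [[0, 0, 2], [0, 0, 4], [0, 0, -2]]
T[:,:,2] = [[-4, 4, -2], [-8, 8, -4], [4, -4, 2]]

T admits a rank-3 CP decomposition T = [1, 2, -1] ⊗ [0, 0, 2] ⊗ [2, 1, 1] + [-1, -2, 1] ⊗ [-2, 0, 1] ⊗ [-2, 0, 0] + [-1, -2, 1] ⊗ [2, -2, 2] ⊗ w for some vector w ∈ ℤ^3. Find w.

Subtract the known terms from T to get the rank-1 residual R = [-1, -2, 1] ⊗ [2, -2, 2] ⊗ w, so R[i,j,k] = a[i]·b[j]·w[k]. Pick indices with nonzero a[0]·b[0] = (-1)·(2) = -2. Only the fibre through (0,0,·) is needed: R[0,0,:] = T[0,0,:] − Σₗ aₗ[0]bₗ[0]cₗ = [-2, 0, -4] − (1)·(0)·[2, 1, 1] − (-1)·(-2)·[-2, 0, 0] = [2, 0, -4]. Then w[k] = R[0,0,k] / -2 for each k, giving w = [2, 0, -4] / -2 = [-1, 0, 2].

w = [-1, 0, 2]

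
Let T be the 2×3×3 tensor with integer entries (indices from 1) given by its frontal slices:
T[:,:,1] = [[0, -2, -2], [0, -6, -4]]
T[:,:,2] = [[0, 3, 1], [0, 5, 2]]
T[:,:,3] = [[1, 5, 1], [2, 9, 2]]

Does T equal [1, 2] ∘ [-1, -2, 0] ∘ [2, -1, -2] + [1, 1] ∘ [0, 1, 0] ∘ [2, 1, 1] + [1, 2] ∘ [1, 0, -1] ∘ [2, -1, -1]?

Yes

Reconstruct entrywise from the claimed factors. For example, T[1,2,1] = -2 and Σₗ aₗ[1]bₗ[2]cₗ[1] = (1)·(-2)·(2) + (1)·(1)·(2) + (1)·(0)·(2) = -2; checking all 18 entries, every one matches. The claim holds.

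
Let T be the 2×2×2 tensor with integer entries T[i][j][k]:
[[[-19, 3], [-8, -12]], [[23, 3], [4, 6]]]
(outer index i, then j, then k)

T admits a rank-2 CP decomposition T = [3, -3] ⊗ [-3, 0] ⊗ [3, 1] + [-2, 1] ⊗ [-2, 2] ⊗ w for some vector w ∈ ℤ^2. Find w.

w = [2, 3]

Subtract the known terms from T to get the rank-1 residual R = [-2, 1] ⊗ [-2, 2] ⊗ w, so R[i,j,k] = a[i]·b[j]·w[k]. Pick indices with nonzero a[0]·b[0] = (-2)·(-2) = 4. Only the fibre through (0,0,·) is needed: R[0,0,:] = T[0,0,:] − Σₗ aₗ[0]bₗ[0]cₗ = [-19, 3] − (3)·(-3)·[3, 1] = [8, 12]. Then w[k] = R[0,0,k] / 4 for each k, giving w = [8, 12] / 4 = [2, 3].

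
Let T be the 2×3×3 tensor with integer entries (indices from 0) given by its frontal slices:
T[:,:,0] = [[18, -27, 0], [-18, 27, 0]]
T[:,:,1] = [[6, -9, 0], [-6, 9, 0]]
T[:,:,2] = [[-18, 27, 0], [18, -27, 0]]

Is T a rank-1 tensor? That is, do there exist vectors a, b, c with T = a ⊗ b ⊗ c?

If T = a ⊗ b ⊗ c then every fibre of T is a multiple of the corresponding factor, so read the factors off the fibres through the nonzero entry T[0,0,0] = 18.
The mode-1 fibre T[:,0,0] = [18, -18] gives a = [1, -1] (primitive direction); the mode-2 fibre T[0,:,0] = [18, -27, 0] gives b = [2, -3, 0]; then c[k] = T[0,0,k] / (a[0]·b[0]) = [18, 6, -18] / 2 = [9, 3, -9].
Expanding [1, -1] ⊗ [2, -3, 0] ⊗ [9, 3, -9] reproduces all 18 entries of T, so T = [1, -1] ⊗ [2, -3, 0] ⊗ [9, 3, -9] and rank(T) ≤ 1.
Equivalently every frontal slice T[:,:,k] is c[k] times the rank-1 matrix [1, -1] ⊗ [2, -3, 0]. So T has rank 1 (it is nonzero).

Yes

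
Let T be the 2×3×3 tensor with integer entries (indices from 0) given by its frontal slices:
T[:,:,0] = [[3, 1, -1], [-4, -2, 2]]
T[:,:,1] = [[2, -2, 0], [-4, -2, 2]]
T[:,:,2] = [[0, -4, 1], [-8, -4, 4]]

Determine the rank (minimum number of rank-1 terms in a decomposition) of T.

Lower bound: the mode-2 unfolding of T (rows indexed by j, columns by (i,k) = (0,0), (0,1), (0,2), (1,0), (1,1), (1,2)) is [[3, 2, 0, -4, -4, -8], [1, -2, -4, -2, -2, -4], [-1, 0, 1, 2, 2, 4]].
There the 3×3 minor on rows j ∈ {0, 1, 2}, columns (i,k) ∈ {(0,0), (0,1), (1,0)} is det [[3, 2, -4], [1, -2, -2], [-1, 0, 2]] = -4 ≠ 0, so this unfolding has rank ≥ 3; CP rank is at least every unfolding rank, so rank(T) ≥ 3. (Flattening ranks never certify an upper bound on CP rank; for that we must actually write T with 3 rank-1 terms.)
Upper bound: T is a sum of 3 rank-1 terms, T = [0, 1] ⊗ [2, 1, -1] ⊗ [-2, -2, -4] + [1, 0] ⊗ [1, -1, 0] ⊗ [1, 2, 2] + [1, 0] ⊗ [2, 2, -1] ⊗ [1, 0, -1] (one valid choice — decompositions are not unique — normalised so each a, b is primitive with positive first nonzero entry; check it by expanding all entries), so rank(T) ≤ 3.
These bounds meet, so rank(T) = 3.
Check entry T[1,2,1] = 2: (1)·(-1)·(-2) + (0)·(0)·(2) + (0)·(-1)·(0) = 2.

3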